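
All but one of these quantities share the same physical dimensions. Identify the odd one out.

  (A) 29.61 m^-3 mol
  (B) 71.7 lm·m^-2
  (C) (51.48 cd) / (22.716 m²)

(A)

Expand each in SI base units:
  (A) m⁻³·mol
  (B) lm·m⁻² = cd·m⁻² = m⁻²·cd
  (C) [cd] / [m²] = m⁻²·cd
All reduce to m⁻²·cd except (A), which is m⁻³·mol.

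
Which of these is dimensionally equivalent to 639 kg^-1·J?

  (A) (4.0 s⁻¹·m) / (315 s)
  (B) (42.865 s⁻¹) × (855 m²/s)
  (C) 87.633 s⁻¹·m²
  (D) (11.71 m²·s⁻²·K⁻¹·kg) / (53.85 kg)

(B)

Reference: J·kg⁻¹ = N·m·kg⁻¹ = m²·s⁻².
Each option:
  (A) [m·s⁻¹] / [s] = m·s⁻²
  (B) [s⁻¹] · [m²·s⁻¹] = m²·s⁻²  ← same
  (C) m²·s⁻¹
  (D) [kg·m²·s⁻²·K⁻¹] / [kg] = m²·s⁻²·K⁻¹
Only (B) matches m²·s⁻².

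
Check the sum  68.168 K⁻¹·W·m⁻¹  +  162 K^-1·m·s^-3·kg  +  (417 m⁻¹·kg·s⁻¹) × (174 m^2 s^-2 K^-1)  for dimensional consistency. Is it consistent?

Work out the base dimensions of each:
  68.168 K⁻¹·W·m⁻¹:  W·m⁻¹·K⁻¹ = J·s⁻¹·m⁻¹·K⁻¹ = kg·m·s⁻³·K⁻¹
  162 K^-1·m·s^-3·kg:  kg·m·s⁻³·K⁻¹
  (417 m⁻¹·kg·s⁻¹) × (174 m^2 s^-2 K^-1):  [kg·m⁻¹·s⁻¹] · [m²·s⁻²·K⁻¹] = kg·m·s⁻³·K⁻¹
Every term reduces to kg·m·s⁻³·K⁻¹.

Yes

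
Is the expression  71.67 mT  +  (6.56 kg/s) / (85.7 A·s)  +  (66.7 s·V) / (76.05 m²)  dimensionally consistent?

Expand each in SI base units:
  71.67 mT:  T = Wb·m⁻² = kg·s⁻²·A⁻¹
  (6.56 kg/s) / (85.7 A·s):  [kg·s⁻¹] / [s·A] = kg·s⁻²·A⁻¹
  (66.7 s·V) / (76.05 m²):  [kg·m²·s⁻²·A⁻¹] / [m²] = kg·s⁻²·A⁻¹
Every term reduces to kg·s⁻²·A⁻¹.

Yes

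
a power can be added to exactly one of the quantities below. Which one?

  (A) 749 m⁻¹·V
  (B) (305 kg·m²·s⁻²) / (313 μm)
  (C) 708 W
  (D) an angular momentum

(C)

Reference: [power] = kg·m²·s⁻³.
Each option:
  (A) V·m⁻¹ = J·C⁻¹·m⁻¹ = kg·m·s⁻³·A⁻¹
  (B) [kg·m²·s⁻²] / [m] = kg·m·s⁻²
  (C) W = J·s⁻¹ = kg·m²·s⁻³  ← same
  (D) [angular momentum] = kg·m²·s⁻¹
Only (C) matches kg·m²·s⁻³.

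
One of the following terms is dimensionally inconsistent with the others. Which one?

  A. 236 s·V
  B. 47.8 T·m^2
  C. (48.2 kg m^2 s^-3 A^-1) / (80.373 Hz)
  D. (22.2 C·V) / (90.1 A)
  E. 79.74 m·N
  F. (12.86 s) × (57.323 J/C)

Reduce each to base SI dimensions:
  A. V·s = J·C⁻¹·s = kg·m²·s⁻²·A⁻¹
  B. T·m² = Wb·m⁻²·m² = kg·m²·s⁻²·A⁻¹
  C. [kg·m²·s⁻³·A⁻¹] / [s⁻¹] = kg·m²·s⁻²·A⁻¹
  D. [kg·m²·s⁻²] / [A] = kg·m²·s⁻²·A⁻¹
  E. N·m = kg·m·s⁻²·m = kg·m²·s⁻²
  F. [s] · [kg·m²·s⁻³·A⁻¹] = kg·m²·s⁻²·A⁻¹
All reduce to kg·m²·s⁻²·A⁻¹ except E., which is kg·m²·s⁻².

E.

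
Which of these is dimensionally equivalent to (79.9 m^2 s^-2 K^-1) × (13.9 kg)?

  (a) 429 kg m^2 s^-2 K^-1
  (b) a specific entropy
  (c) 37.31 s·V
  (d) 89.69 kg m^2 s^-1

(a)

Reference: [m²·s⁻²·K⁻¹] · [kg] = kg·m²·s⁻²·K⁻¹.
Each option:
  (a) kg·m²·s⁻²·K⁻¹  ← same
  (b) [specific entropy] = m²·s⁻²·K⁻¹
  (c) V·s = J·C⁻¹·s = kg·m²·s⁻²·A⁻¹
  (d) kg·m²·s⁻¹
Only (a) matches kg·m²·s⁻²·K⁻¹.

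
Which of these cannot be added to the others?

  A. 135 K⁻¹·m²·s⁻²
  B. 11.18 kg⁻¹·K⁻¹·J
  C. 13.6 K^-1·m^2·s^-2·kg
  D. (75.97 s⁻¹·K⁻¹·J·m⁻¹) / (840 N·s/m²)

Reduce each to base SI dimensions:
  A. m²·s⁻²·K⁻¹
  B. J·kg⁻¹·K⁻¹ = N·m·kg⁻¹·K⁻¹ = m²·s⁻²·K⁻¹
  C. kg·m²·s⁻²·K⁻¹
  D. [kg·m·s⁻³·K⁻¹] / [kg·m⁻¹·s⁻¹] = m²·s⁻²·K⁻¹
All reduce to m²·s⁻²·K⁻¹ except C., which is kg·m²·s⁻²·K⁻¹.

C.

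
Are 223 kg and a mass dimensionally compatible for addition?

Dimensions:
  223 kg:  kg
  a mass:  [mass] = kg
Both are kg, so they have the same dimensions and can be added.

Yes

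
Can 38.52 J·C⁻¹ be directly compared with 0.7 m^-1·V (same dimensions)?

Work out the base dimensions of each:
  38.52 J·C⁻¹:  J·C⁻¹ = N·m·(s·A)⁻¹ = kg·m²·s⁻³·A⁻¹
  0.7 m^-1·V:  V·m⁻¹ = J·C⁻¹·m⁻¹ = kg·m·s⁻³·A⁻¹
kg·m²·s⁻³·A⁻¹ ≠ kg·m·s⁻³·A⁻¹, so they cannot be added.

No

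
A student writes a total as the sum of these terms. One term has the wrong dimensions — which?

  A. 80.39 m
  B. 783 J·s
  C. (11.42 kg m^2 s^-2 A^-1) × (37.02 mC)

In SI base units:
  A. m
  B. J·s = N·m·s = kg·m²·s⁻¹
  C. [kg·m²·s⁻²·A⁻¹] · [s·A] = kg·m²·s⁻¹
All reduce to kg·m²·s⁻¹ except A., which is m.

A.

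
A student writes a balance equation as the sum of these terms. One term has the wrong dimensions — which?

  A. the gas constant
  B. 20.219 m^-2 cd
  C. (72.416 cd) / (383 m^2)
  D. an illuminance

Dimensions:
  A. [gas constant] = kg·m²·s⁻²·K⁻¹·mol⁻¹
  B. m⁻²·cd
  C. [cd] / [m²] = m⁻²·cd
  D. [illuminance] = m⁻²·cd
All reduce to m⁻²·cd except A., which is kg·m²·s⁻²·K⁻¹·mol⁻¹.

A.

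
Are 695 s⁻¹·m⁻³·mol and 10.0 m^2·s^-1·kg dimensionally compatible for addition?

No

In SI base units:
  695 s⁻¹·m⁻³·mol:  mol·m⁻³·s⁻¹ = m⁻³·s⁻¹·mol
  10.0 m^2·s^-1·kg:  kg·m²·s⁻¹
m⁻³·s⁻¹·mol ≠ kg·m²·s⁻¹, so they cannot be added.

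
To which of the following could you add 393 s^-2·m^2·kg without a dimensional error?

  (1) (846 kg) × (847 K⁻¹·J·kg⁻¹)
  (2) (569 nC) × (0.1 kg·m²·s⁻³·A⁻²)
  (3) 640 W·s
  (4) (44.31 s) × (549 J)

(3)

Reference: kg·m²·s⁻².
Each option:
  (1) [kg] · [m²·s⁻²·K⁻¹] = kg·m²·s⁻²·K⁻¹
  (2) [s·A] · [kg·m²·s⁻³·A⁻²] = kg·m²·s⁻²·A⁻¹
  (3) W·s = J·s⁻¹·s = kg·m²·s⁻²  ← same
  (4) [s] · [kg·m²·s⁻²] = kg·m²·s⁻¹
Only (3) matches kg·m²·s⁻².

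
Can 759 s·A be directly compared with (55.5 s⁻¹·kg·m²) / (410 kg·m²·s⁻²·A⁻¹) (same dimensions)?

Yes

Work out the base dimensions of each:
  759 s·A:  A·s = s·A
  (55.5 s⁻¹·kg·m²) / (410 kg·m²·s⁻²·A⁻¹):  [kg·m²·s⁻¹] / [kg·m²·s⁻²·A⁻¹] = s·A
Both are s·A, so they have the same dimensions and can be added.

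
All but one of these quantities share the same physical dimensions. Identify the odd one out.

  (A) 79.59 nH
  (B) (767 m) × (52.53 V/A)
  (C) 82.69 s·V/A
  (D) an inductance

Reduce each to base SI dimensions:
  (A) H = V·s·A⁻¹ = kg·m²·s⁻²·A⁻²
  (B) [m] · [kg·m²·s⁻³·A⁻²] = kg·m³·s⁻³·A⁻²
  (C) V·s·A⁻¹ = J·C⁻¹·s·A⁻¹ = kg·m²·s⁻²·A⁻²
  (D) [inductance] = kg·m²·s⁻²·A⁻²
All reduce to kg·m²·s⁻²·A⁻² except (B), which is kg·m³·s⁻³·A⁻².

(B)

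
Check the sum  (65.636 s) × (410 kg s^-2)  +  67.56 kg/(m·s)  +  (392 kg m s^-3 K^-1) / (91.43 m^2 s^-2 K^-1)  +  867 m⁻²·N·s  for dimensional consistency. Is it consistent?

No

Work out the base dimensions of each:
  (65.636 s) × (410 kg s^-2):  [s] · [kg·s⁻²] = kg·s⁻¹
  67.56 kg/(m·s):  kg·m⁻¹·s⁻¹
  (392 kg m s^-3 K^-1) / (91.43 m^2 s^-2 K^-1):  [kg·m·s⁻³·K⁻¹] / [m²·s⁻²·K⁻¹] = kg·m⁻¹·s⁻¹
  867 m⁻²·N·s:  N·s·m⁻² = kg·m·s⁻²·s·m⁻² = kg·m⁻¹·s⁻¹
The terms do not share a single dimension (kg·m⁻¹·s⁻¹ vs kg·s⁻¹).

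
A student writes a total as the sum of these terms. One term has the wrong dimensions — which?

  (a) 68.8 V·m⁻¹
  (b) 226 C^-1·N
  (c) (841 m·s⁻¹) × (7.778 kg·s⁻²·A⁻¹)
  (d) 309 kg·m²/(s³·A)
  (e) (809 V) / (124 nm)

Reduce each to base SI dimensions:
  (a) V·m⁻¹ = J·C⁻¹·m⁻¹ = kg·m·s⁻³·A⁻¹
  (b) N·C⁻¹ = kg·m·s⁻²·(s·A)⁻¹ = kg·m·s⁻³·A⁻¹
  (c) [m·s⁻¹] · [kg·s⁻²·A⁻¹] = kg·m·s⁻³·A⁻¹
  (d) kg·m²·s⁻³·A⁻¹
  (e) [kg·m²·s⁻³·A⁻¹] / [m] = kg·m·s⁻³·A⁻¹
All reduce to kg·m·s⁻³·A⁻¹ except (d), which is kg·m²·s⁻³·A⁻¹.

(d)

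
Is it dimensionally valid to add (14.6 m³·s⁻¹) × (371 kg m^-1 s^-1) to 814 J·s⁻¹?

Dimensions:
  (14.6 m³·s⁻¹) × (371 kg m^-1 s^-1):  [m³·s⁻¹] · [kg·m⁻¹·s⁻¹] = kg·m²·s⁻²
  814 J·s⁻¹:  J·s⁻¹ = N·m·s⁻¹ = kg·m²·s⁻³
kg·m²·s⁻² ≠ kg·m²·s⁻³, so they cannot be added.

No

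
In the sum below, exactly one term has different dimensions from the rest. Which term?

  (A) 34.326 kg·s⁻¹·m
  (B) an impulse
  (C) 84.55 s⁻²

Dimensions:
  (A) kg·m·s⁻¹
  (B) [impulse] = kg·m·s⁻¹
  (C) s⁻²
All reduce to kg·m·s⁻¹ except (C), which is s⁻².

(C)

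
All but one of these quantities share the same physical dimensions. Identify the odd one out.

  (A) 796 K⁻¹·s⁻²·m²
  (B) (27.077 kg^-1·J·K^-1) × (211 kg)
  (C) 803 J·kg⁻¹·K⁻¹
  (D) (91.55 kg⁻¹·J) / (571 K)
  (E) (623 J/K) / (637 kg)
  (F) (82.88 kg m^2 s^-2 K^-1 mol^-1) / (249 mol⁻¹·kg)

(B)

In SI base units:
  (A) m²·s⁻²·K⁻¹
  (B) [m²·s⁻²·K⁻¹] · [kg] = kg·m²·s⁻²·K⁻¹
  (C) J·kg⁻¹·K⁻¹ = N·m·kg⁻¹·K⁻¹ = m²·s⁻²·K⁻¹
  (D) [m²·s⁻²] / [K] = m²·s⁻²·K⁻¹
  (E) [kg·m²·s⁻²·K⁻¹] / [kg] = m²·s⁻²·K⁻¹
  (F) [kg·m²·s⁻²·K⁻¹·mol⁻¹] / [kg·mol⁻¹] = m²·s⁻²·K⁻¹
All reduce to m²·s⁻²·K⁻¹ except (B), which is kg·m²·s⁻²·K⁻¹.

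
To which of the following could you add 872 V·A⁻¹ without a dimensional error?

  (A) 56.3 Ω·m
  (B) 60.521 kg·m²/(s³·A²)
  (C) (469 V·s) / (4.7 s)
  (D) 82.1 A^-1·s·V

(B)

Reference: V·A⁻¹ = J·C⁻¹·A⁻¹ = kg·m²·s⁻³·A⁻².
Each option:
  (A) Ω·m = V·A⁻¹·m = kg·m³·s⁻³·A⁻²
  (B) kg·m²·s⁻³·A⁻²  ← same
  (C) [kg·m²·s⁻²·A⁻¹] / [s] = kg·m²·s⁻³·A⁻¹
  (D) V·s·A⁻¹ = J·C⁻¹·s·A⁻¹ = kg·m²·s⁻²·A⁻²
Only (B) matches kg·m²·s⁻³·A⁻².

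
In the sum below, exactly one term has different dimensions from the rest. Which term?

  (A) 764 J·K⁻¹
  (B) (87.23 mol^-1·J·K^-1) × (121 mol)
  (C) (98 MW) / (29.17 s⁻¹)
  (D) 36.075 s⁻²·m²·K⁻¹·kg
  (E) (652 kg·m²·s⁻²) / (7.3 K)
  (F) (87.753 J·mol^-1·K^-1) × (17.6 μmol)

In SI base units:
  (A) J·K⁻¹ = N·m·K⁻¹ = kg·m²·s⁻²·K⁻¹
  (B) [kg·m²·s⁻²·K⁻¹·mol⁻¹] · [mol] = kg·m²·s⁻²·K⁻¹
  (C) [kg·m²·s⁻³] / [s⁻¹] = kg·m²·s⁻²
  (D) kg·m²·s⁻²·K⁻¹
  (E) [kg·m²·s⁻²] / [K] = kg·m²·s⁻²·K⁻¹
  (F) [kg·m²·s⁻²·K⁻¹·mol⁻¹] · [mol] = kg·m²·s⁻²·K⁻¹
All reduce to kg·m²·s⁻²·K⁻¹ except (C), which is kg·m²·s⁻².

(C)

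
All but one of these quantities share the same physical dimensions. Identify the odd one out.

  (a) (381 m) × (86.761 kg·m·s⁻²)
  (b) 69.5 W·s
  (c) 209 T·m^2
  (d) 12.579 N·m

Dimensions:
  (a) [m] · [kg·m·s⁻²] = kg·m²·s⁻²
  (b) W·s = J·s⁻¹·s = kg·m²·s⁻²
  (c) T·m² = Wb·m⁻²·m² = kg·m²·s⁻²·A⁻¹
  (d) N·m = kg·m·s⁻²·m = kg·m²·s⁻²
All reduce to kg·m²·s⁻² except (c), which is kg·m²·s⁻²·A⁻¹.

(c)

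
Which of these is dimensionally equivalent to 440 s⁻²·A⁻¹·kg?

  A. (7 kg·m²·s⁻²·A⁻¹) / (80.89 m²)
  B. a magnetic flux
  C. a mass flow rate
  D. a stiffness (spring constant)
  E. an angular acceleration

A.

Reference: kg·s⁻²·A⁻¹.
Each option:
  A. [kg·m²·s⁻²·A⁻¹] / [m²] = kg·s⁻²·A⁻¹  ← same
  B. [magnetic flux] = kg·m²·s⁻²·A⁻¹
  C. [mass flow rate] = kg·s⁻¹
  D. [stiffness (spring constant)] = kg·s⁻²
  E. [angular acceleration] = s⁻²
Only A. matches kg·s⁻²·A⁻¹.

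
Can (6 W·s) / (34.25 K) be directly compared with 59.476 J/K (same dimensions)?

Dimensions:
  (6 W·s) / (34.25 K):  [kg·m²·s⁻²] / [K] = kg·m²·s⁻²·K⁻¹
  59.476 J/K:  J·K⁻¹ = N·m·K⁻¹ = kg·m²·s⁻²·K⁻¹
Both are kg·m²·s⁻²·K⁻¹, so they have the same dimensions and can be added.

Yes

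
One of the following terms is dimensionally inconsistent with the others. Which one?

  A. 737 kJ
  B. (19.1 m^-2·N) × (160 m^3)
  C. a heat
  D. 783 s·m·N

D.

Reduce each to base SI dimensions:
  A. J = N·m = kg·m²·s⁻²
  B. [kg·m⁻¹·s⁻²] · [m³] = kg·m²·s⁻²
  C. [heat] = kg·m²·s⁻²
  D. N·m·s = kg·m·s⁻²·m·s = kg·m²·s⁻¹
All reduce to kg·m²·s⁻² except D., which is kg·m²·s⁻¹.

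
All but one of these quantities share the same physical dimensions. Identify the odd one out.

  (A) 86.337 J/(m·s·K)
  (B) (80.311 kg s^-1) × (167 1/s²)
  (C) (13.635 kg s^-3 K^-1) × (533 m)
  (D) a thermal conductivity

(B)

Reduce each to base SI dimensions:
  (A) J·s⁻¹·m⁻¹·K⁻¹ = N·m·s⁻¹·m⁻¹·K⁻¹ = kg·m·s⁻³·K⁻¹
  (B) [kg·s⁻¹] · [s⁻²] = kg·s⁻³
  (C) [kg·s⁻³·K⁻¹] · [m] = kg·m·s⁻³·K⁻¹
  (D) [thermal conductivity] = kg·m·s⁻³·K⁻¹
All reduce to kg·m·s⁻³·K⁻¹ except (B), which is kg·s⁻³.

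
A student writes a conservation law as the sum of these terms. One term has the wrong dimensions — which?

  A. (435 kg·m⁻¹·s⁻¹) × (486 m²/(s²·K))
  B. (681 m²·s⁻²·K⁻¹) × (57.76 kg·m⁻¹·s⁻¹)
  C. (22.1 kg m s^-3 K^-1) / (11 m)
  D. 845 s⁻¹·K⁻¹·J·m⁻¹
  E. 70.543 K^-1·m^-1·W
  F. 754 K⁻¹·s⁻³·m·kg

In SI base units:
  A. [kg·m⁻¹·s⁻¹] · [m²·s⁻²·K⁻¹] = kg·m·s⁻³·K⁻¹
  B. [m²·s⁻²·K⁻¹] · [kg·m⁻¹·s⁻¹] = kg·m·s⁻³·K⁻¹
  C. [kg·m·s⁻³·K⁻¹] / [m] = kg·s⁻³·K⁻¹
  D. J·s⁻¹·m⁻¹·K⁻¹ = N·m·s⁻¹·m⁻¹·K⁻¹ = kg·m·s⁻³·K⁻¹
  E. W·m⁻¹·K⁻¹ = J·s⁻¹·m⁻¹·K⁻¹ = kg·m·s⁻³·K⁻¹
  F. kg·m·s⁻³·K⁻¹
All reduce to kg·m·s⁻³·K⁻¹ except C., which is kg·s⁻³·K⁻¹.

C.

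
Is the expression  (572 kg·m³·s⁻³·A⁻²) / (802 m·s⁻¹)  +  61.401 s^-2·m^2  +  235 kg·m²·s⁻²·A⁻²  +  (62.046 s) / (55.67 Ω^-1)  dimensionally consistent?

Dimensions:
  (572 kg·m³·s⁻³·A⁻²) / (802 m·s⁻¹):  [kg·m³·s⁻³·A⁻²] / [m·s⁻¹] = kg·m²·s⁻²·A⁻²
  61.401 s^-2·m^2:  m²·s⁻²
  235 kg·m²·s⁻²·A⁻²:  kg·m²·s⁻²·A⁻²
  (62.046 s) / (55.67 Ω^-1):  [s] / [kg⁻¹·m⁻²·s³·A²] = kg·m²·s⁻²·A⁻²
The terms do not share a single dimension (kg·m²·s⁻²·A⁻² vs m²·s⁻²).

No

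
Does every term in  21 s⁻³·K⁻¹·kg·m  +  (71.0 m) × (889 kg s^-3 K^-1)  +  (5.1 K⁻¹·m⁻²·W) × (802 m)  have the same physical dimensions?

Yes

Dimensions:
  21 s⁻³·K⁻¹·kg·m:  kg·m·s⁻³·K⁻¹
  (71.0 m) × (889 kg s^-3 K^-1):  [m] · [kg·s⁻³·K⁻¹] = kg·m·s⁻³·K⁻¹
  (5.1 K⁻¹·m⁻²·W) × (802 m):  [kg·s⁻³·K⁻¹] · [m] = kg·m·s⁻³·K⁻¹
Every term reduces to kg·m·s⁻³·K⁻¹.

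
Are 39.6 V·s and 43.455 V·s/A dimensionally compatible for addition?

No

Expand each in SI base units:
  39.6 V·s:  V·s = J·C⁻¹·s = kg·m²·s⁻²·A⁻¹
  43.455 V·s/A:  V·s·A⁻¹ = J·C⁻¹·s·A⁻¹ = kg·m²·s⁻²·A⁻²
kg·m²·s⁻²·A⁻¹ ≠ kg·m²·s⁻²·A⁻², so they cannot be added.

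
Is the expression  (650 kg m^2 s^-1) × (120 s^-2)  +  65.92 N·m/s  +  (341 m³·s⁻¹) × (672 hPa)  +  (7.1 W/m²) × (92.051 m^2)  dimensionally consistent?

Work out the base dimensions of each:
  (650 kg m^2 s^-1) × (120 s^-2):  [kg·m²·s⁻¹] · [s⁻²] = kg·m²·s⁻³
  65.92 N·m/s:  N·m·s⁻¹ = kg·m·s⁻²·m·s⁻¹ = kg·m²·s⁻³
  (341 m³·s⁻¹) × (672 hPa):  [m³·s⁻¹] · [kg·m⁻¹·s⁻²] = kg·m²·s⁻³
  (7.1 W/m²) × (92.051 m^2):  [kg·s⁻³] · [m²] = kg·m²·s⁻³
Every term reduces to kg·m²·s⁻³.

Yes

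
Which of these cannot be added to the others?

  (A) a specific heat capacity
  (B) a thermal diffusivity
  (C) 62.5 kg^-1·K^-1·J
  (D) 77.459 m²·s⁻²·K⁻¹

(B)

Work out the base dimensions of each:
  (A) [specific heat capacity] = m²·s⁻²·K⁻¹
  (B) [thermal diffusivity] = m²·s⁻¹
  (C) J·kg⁻¹·K⁻¹ = N·m·kg⁻¹·K⁻¹ = m²·s⁻²·K⁻¹
  (D) m²·s⁻²·K⁻¹
All reduce to m²·s⁻²·K⁻¹ except (B), which is m²·s⁻¹.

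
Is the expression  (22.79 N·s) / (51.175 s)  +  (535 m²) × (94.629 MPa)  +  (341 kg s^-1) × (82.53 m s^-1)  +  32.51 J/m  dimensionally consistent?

Dimensions:
  (22.79 N·s) / (51.175 s):  [kg·m·s⁻¹] / [s] = kg·m·s⁻²
  (535 m²) × (94.629 MPa):  [m²] · [kg·m⁻¹·s⁻²] = kg·m·s⁻²
  (341 kg s^-1) × (82.53 m s^-1):  [kg·s⁻¹] · [m·s⁻¹] = kg·m·s⁻²
  32.51 J/m:  J·m⁻¹ = N·m·m⁻¹ = kg·m·s⁻²
Every term reduces to kg·m·s⁻².

Yes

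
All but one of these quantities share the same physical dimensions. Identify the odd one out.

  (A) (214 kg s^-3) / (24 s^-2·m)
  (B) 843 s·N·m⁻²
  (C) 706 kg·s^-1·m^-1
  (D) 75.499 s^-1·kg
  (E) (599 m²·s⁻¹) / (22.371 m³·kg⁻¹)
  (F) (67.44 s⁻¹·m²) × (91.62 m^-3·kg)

(D)

In SI base units:
  (A) [kg·s⁻³] / [m·s⁻²] = kg·m⁻¹·s⁻¹
  (B) N·s·m⁻² = kg·m·s⁻²·s·m⁻² = kg·m⁻¹·s⁻¹
  (C) kg·m⁻¹·s⁻¹
  (D) kg·s⁻¹
  (E) [m²·s⁻¹] / [kg⁻¹·m³] = kg·m⁻¹·s⁻¹
  (F) [m²·s⁻¹] · [kg·m⁻³] = kg·m⁻¹·s⁻¹
All reduce to kg·m⁻¹·s⁻¹ except (D), which is kg·s⁻¹.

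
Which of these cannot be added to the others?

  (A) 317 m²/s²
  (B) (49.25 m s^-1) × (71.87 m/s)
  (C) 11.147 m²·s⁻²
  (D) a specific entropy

(D)

Work out the base dimensions of each:
  (A) m²·s⁻²
  (B) [m·s⁻¹] · [m·s⁻¹] = m²·s⁻²
  (C) m²·s⁻²
  (D) [specific entropy] = m²·s⁻²·K⁻¹
All reduce to m²·s⁻² except (D), which is m²·s⁻²·K⁻¹.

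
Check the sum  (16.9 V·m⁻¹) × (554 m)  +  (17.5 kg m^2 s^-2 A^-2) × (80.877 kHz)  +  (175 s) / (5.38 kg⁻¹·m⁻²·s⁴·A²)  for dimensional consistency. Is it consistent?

Expand each in SI base units:
  (16.9 V·m⁻¹) × (554 m):  [kg·m·s⁻³·A⁻¹] · [m] = kg·m²·s⁻³·A⁻¹
  (17.5 kg m^2 s^-2 A^-2) × (80.877 kHz):  [kg·m²·s⁻²·A⁻²] · [s⁻¹] = kg·m²·s⁻³·A⁻²
  (175 s) / (5.38 kg⁻¹·m⁻²·s⁴·A²):  [s] / [kg⁻¹·m⁻²·s⁴·A²] = kg·m²·s⁻³·A⁻²
The terms do not share a single dimension (kg·m²·s⁻³·A⁻² vs kg·m²·s⁻³·A⁻¹).

No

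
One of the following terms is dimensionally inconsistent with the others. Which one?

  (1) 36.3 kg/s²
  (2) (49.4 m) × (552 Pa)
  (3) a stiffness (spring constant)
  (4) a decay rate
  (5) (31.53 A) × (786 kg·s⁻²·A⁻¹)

(4)

Dimensions:
  (1) kg·s⁻²
  (2) [m] · [kg·m⁻¹·s⁻²] = kg·s⁻²
  (3) [stiffness (spring constant)] = kg·s⁻²
  (4) [decay rate] = s⁻¹
  (5) [A] · [kg·s⁻²·A⁻¹] = kg·s⁻²
All reduce to kg·s⁻² except (4), which is s⁻¹.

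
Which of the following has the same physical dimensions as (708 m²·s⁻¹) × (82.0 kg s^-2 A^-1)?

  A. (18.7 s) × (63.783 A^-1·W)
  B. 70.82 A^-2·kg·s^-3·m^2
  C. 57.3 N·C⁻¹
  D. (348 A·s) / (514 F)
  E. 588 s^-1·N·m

Reference: [m²·s⁻¹] · [kg·s⁻²·A⁻¹] = kg·m²·s⁻³·A⁻¹.
Each option:
  A. [s] · [kg·m²·s⁻³·A⁻¹] = kg·m²·s⁻²·A⁻¹
  B. kg·m²·s⁻³·A⁻²
  C. N·C⁻¹ = kg·m·s⁻²·(s·A)⁻¹ = kg·m·s⁻³·A⁻¹
  D. [s·A] / [kg⁻¹·m⁻²·s⁴·A²] = kg·m²·s⁻³·A⁻¹  ← same
  E. N·m·s⁻¹ = kg·m·s⁻²·m·s⁻¹ = kg·m²·s⁻³
Only D. matches kg·m²·s⁻³·A⁻¹.

D.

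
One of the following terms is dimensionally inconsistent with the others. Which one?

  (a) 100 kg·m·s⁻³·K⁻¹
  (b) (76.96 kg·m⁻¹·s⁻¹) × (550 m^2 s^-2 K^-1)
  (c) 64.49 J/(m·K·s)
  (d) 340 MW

(d)

Dimensions:
  (a) kg·m·s⁻³·K⁻¹
  (b) [kg·m⁻¹·s⁻¹] · [m²·s⁻²·K⁻¹] = kg·m·s⁻³·K⁻¹
  (c) J·s⁻¹·m⁻¹·K⁻¹ = N·m·s⁻¹·m⁻¹·K⁻¹ = kg·m·s⁻³·K⁻¹
  (d) W = J·s⁻¹ = kg·m²·s⁻³
All reduce to kg·m·s⁻³·K⁻¹ except (d), which is kg·m²·s⁻³.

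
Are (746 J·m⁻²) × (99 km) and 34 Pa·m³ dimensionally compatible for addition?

Expand each in SI base units:
  (746 J·m⁻²) × (99 km):  [kg·s⁻²] · [m] = kg·m·s⁻²
  34 Pa·m³:  Pa·m³ = N·m⁻²·m³ = kg·m²·s⁻²
kg·m·s⁻² ≠ kg·m²·s⁻², so they cannot be added.

No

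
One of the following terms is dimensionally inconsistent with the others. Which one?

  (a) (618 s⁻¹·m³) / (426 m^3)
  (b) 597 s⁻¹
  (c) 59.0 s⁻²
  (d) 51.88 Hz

Reduce each to base SI dimensions:
  (a) [m³·s⁻¹] / [m³] = s⁻¹
  (b) s⁻¹
  (c) s⁻²
  (d) Hz = s⁻¹
All reduce to s⁻¹ except (c), which is s⁻².

(c)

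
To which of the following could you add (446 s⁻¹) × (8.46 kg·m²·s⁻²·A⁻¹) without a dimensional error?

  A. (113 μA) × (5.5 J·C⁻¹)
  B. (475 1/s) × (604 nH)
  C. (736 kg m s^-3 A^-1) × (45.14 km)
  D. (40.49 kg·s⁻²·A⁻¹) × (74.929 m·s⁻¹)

C.

Reference: [s⁻¹] · [kg·m²·s⁻²·A⁻¹] = kg·m²·s⁻³·A⁻¹.
Each option:
  A. [A] · [kg·m²·s⁻³·A⁻¹] = kg·m²·s⁻³
  B. [s⁻¹] · [kg·m²·s⁻²·A⁻²] = kg·m²·s⁻³·A⁻²
  C. [kg·m·s⁻³·A⁻¹] · [m] = kg·m²·s⁻³·A⁻¹  ← same
  D. [kg·s⁻²·A⁻¹] · [m·s⁻¹] = kg·m·s⁻³·A⁻¹
Only C. matches kg·m²·s⁻³·A⁻¹.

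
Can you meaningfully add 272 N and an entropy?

No

Reduce each to base SI dimensions:
  272 N:  N = kg·m·s⁻²
  an entropy:  [entropy] = kg·m²·s⁻²·K⁻¹
kg·m·s⁻² ≠ kg·m²·s⁻²·K⁻¹, so they cannot be added.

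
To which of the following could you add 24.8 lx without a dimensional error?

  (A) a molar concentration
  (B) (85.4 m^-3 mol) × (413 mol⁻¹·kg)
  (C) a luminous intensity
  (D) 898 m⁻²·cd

(D)

Reference: lx = lm·m⁻² = m⁻²·cd.
Each option:
  (A) [molar concentration] = m⁻³·mol
  (B) [m⁻³·mol] · [kg·mol⁻¹] = kg·m⁻³
  (C) [luminous intensity] = cd
  (D) m⁻²·cd  ← same
Only (D) matches m⁻²·cd.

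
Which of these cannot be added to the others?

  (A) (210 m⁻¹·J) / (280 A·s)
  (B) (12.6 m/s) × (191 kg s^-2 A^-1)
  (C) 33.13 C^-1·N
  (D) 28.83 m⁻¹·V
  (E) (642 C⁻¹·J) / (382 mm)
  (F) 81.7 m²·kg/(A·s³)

(F)

Expand each in SI base units:
  (A) [kg·m·s⁻²] / [s·A] = kg·m·s⁻³·A⁻¹
  (B) [m·s⁻¹] · [kg·s⁻²·A⁻¹] = kg·m·s⁻³·A⁻¹
  (C) N·C⁻¹ = kg·m·s⁻²·(s·A)⁻¹ = kg·m·s⁻³·A⁻¹
  (D) V·m⁻¹ = J·C⁻¹·m⁻¹ = kg·m·s⁻³·A⁻¹
  (E) [kg·m²·s⁻³·A⁻¹] / [m] = kg·m·s⁻³·A⁻¹
  (F) kg·m²·s⁻³·A⁻¹
All reduce to kg·m·s⁻³·A⁻¹ except (F), which is kg·m²·s⁻³·A⁻¹.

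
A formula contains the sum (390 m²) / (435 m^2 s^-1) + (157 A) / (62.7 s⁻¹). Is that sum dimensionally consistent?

In SI base units:
  (390 m²) / (435 m^2 s^-1):  [m²] / [m²·s⁻¹] = s
  (157 A) / (62.7 s⁻¹):  [A] / [s⁻¹] = s·A
s ≠ s·A, so they cannot be added.

No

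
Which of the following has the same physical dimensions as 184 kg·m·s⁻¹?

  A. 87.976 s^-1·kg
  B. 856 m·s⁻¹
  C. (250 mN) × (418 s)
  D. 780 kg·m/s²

C.

Reference: kg·m·s⁻¹.
Each option:
  A. kg·s⁻¹
  B. m·s⁻¹
  C. [kg·m·s⁻²] · [s] = kg·m·s⁻¹  ← same
  D. kg·m·s⁻²
Only C. matches kg·m·s⁻¹.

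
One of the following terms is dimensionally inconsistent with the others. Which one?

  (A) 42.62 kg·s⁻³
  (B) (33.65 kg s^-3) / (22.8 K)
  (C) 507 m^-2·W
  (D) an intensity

(B)

Work out the base dimensions of each:
  (A) kg·s⁻³
  (B) [kg·s⁻³] / [K] = kg·s⁻³·K⁻¹
  (C) W·m⁻² = J·s⁻¹·m⁻² = kg·s⁻³
  (D) [intensity] = kg·s⁻³
All reduce to kg·s⁻³ except (B), which is kg·s⁻³·K⁻¹.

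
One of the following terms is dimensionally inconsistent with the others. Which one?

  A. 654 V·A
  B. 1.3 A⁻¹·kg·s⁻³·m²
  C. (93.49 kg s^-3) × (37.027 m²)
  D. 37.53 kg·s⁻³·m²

B.

Work out the base dimensions of each:
  A. V·A = J·C⁻¹·A = kg·m²·s⁻³
  B. kg·m²·s⁻³·A⁻¹
  C. [kg·s⁻³] · [m²] = kg·m²·s⁻³
  D. kg·m²·s⁻³
All reduce to kg·m²·s⁻³ except B., which is kg·m²·s⁻³·A⁻¹.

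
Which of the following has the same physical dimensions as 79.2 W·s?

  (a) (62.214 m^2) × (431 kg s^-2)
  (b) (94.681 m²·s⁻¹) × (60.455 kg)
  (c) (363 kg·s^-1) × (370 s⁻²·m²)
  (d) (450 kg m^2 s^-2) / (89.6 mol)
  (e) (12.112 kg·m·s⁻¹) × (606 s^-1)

(a)

Reference: W·s = J·s⁻¹·s = kg·m²·s⁻².
Each option:
  (a) [m²] · [kg·s⁻²] = kg·m²·s⁻²  ← same
  (b) [m²·s⁻¹] · [kg] = kg·m²·s⁻¹
  (c) [kg·s⁻¹] · [m²·s⁻²] = kg·m²·s⁻³
  (d) [kg·m²·s⁻²] / [mol] = kg·m²·s⁻²·mol⁻¹
  (e) [kg·m·s⁻¹] · [s⁻¹] = kg·m·s⁻²
Only (a) matches kg·m²·s⁻².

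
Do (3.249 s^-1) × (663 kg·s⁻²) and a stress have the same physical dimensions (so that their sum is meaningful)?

No

Reduce each to base SI dimensions:
  (3.249 s^-1) × (663 kg·s⁻²):  [s⁻¹] · [kg·s⁻²] = kg·s⁻³
  a stress:  [stress] = kg·m⁻¹·s⁻²
kg·s⁻³ ≠ kg·m⁻¹·s⁻², so they cannot be added.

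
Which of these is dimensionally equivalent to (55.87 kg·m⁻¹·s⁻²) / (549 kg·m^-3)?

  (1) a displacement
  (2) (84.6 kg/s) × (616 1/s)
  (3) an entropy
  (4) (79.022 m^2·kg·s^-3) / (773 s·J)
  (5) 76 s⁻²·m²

Reference: [kg·m⁻¹·s⁻²] / [kg·m⁻³] = m²·s⁻².
Each option:
  (1) [displacement] = m
  (2) [kg·s⁻¹] · [s⁻¹] = kg·s⁻²
  (3) [entropy] = kg·m²·s⁻²·K⁻¹
  (4) [kg·m²·s⁻³] / [kg·m²·s⁻¹] = s⁻²
  (5) m²·s⁻²  ← same
Only (5) matches m²·s⁻².

(5)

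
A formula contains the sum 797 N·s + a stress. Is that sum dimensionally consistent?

In SI base units:
  797 N·s:  N·s = kg·m·s⁻²·s = kg·m·s⁻¹
  a stress:  [stress] = kg·m⁻¹·s⁻²
kg·m·s⁻¹ ≠ kg·m⁻¹·s⁻², so they cannot be added.

No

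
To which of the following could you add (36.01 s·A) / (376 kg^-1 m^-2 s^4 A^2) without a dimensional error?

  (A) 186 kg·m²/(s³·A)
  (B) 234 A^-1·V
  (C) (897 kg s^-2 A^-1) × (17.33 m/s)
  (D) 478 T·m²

(A)

Reference: [s·A] / [kg⁻¹·m⁻²·s⁴·A²] = kg·m²·s⁻³·A⁻¹.
Each option:
  (A) kg·m²·s⁻³·A⁻¹  ← same
  (B) V·A⁻¹ = J·C⁻¹·A⁻¹ = kg·m²·s⁻³·A⁻²
  (C) [kg·s⁻²·A⁻¹] · [m·s⁻¹] = kg·m·s⁻³·A⁻¹
  (D) T·m² = Wb·m⁻²·m² = kg·m²·s⁻²·A⁻¹
Only (A) matches kg·m²·s⁻³·A⁻¹.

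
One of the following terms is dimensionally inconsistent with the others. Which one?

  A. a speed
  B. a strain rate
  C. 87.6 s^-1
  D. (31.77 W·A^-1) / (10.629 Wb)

Expand each in SI base units:
  A. [speed] = m·s⁻¹
  B. [strain rate] = s⁻¹
  C. s⁻¹
  D. [kg·m²·s⁻³·A⁻¹] / [kg·m²·s⁻²·A⁻¹] = s⁻¹
All reduce to s⁻¹ except A., which is m·s⁻¹.

A.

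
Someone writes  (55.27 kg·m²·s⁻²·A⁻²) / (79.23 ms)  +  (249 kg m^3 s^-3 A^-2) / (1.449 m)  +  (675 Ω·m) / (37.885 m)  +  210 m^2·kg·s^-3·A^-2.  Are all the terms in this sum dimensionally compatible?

Dimensions:
  (55.27 kg·m²·s⁻²·A⁻²) / (79.23 ms):  [kg·m²·s⁻²·A⁻²] / [s] = kg·m²·s⁻³·A⁻²
  (249 kg m^3 s^-3 A^-2) / (1.449 m):  [kg·m³·s⁻³·A⁻²] / [m] = kg·m²·s⁻³·A⁻²
  (675 Ω·m) / (37.885 m):  [kg·m³·s⁻³·A⁻²] / [m] = kg·m²·s⁻³·A⁻²
  210 m^2·kg·s^-3·A^-2:  kg·m²·s⁻³·A⁻²
Every term reduces to kg·m²·s⁻³·A⁻².

Yes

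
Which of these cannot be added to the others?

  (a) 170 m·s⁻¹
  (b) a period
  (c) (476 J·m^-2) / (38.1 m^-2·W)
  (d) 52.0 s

Dimensions:
  (a) m·s⁻¹
  (b) [period] = s
  (c) [kg·s⁻²] / [kg·s⁻³] = s
  (d) s
All reduce to s except (a), which is m·s⁻¹.

(a)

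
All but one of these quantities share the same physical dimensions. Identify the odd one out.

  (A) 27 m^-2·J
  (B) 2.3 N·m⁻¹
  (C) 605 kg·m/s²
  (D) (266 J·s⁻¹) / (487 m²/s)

Dimensions:
  (A) J·m⁻² = N·m·m⁻² = kg·s⁻²
  (B) N·m⁻¹ = kg·m·s⁻²·m⁻¹ = kg·s⁻²
  (C) kg·m·s⁻²
  (D) [kg·m²·s⁻³] / [m²·s⁻¹] = kg·s⁻²
All reduce to kg·s⁻² except (C), which is kg·m·s⁻².

(C)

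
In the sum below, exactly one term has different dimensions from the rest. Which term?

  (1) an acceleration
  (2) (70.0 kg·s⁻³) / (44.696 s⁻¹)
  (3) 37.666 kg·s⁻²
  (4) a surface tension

Reduce each to base SI dimensions:
  (1) [acceleration] = m·s⁻²
  (2) [kg·s⁻³] / [s⁻¹] = kg·s⁻²
  (3) kg·s⁻²
  (4) [surface tension] = kg·s⁻²
All reduce to kg·s⁻² except (1), which is m·s⁻².

(1)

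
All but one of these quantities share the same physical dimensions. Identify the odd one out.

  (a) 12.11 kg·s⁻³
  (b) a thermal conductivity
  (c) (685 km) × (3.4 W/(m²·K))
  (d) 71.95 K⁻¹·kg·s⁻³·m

In SI base units:
  (a) kg·s⁻³
  (b) [thermal conductivity] = kg·m·s⁻³·K⁻¹
  (c) [m] · [kg·s⁻³·K⁻¹] = kg·m·s⁻³·K⁻¹
  (d) kg·m·s⁻³·K⁻¹
All reduce to kg·m·s⁻³·K⁻¹ except (a), which is kg·s⁻³.

(a)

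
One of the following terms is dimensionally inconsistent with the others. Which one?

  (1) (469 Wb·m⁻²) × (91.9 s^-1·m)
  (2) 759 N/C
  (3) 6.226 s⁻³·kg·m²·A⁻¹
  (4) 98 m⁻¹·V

Reduce each to base SI dimensions:
  (1) [kg·s⁻²·A⁻¹] · [m·s⁻¹] = kg·m·s⁻³·A⁻¹
  (2) N·C⁻¹ = kg·m·s⁻²·(s·A)⁻¹ = kg·m·s⁻³·A⁻¹
  (3) kg·m²·s⁻³·A⁻¹
  (4) V·m⁻¹ = J·C⁻¹·m⁻¹ = kg·m·s⁻³·A⁻¹
All reduce to kg·m·s⁻³·A⁻¹ except (3), which is kg·m²·s⁻³·A⁻¹.

(3)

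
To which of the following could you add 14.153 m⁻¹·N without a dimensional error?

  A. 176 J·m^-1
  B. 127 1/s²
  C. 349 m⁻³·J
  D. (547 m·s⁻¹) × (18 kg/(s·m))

Reference: N·m⁻¹ = kg·m·s⁻²·m⁻¹ = kg·s⁻².
Each option:
  A. J·m⁻¹ = N·m·m⁻¹ = kg·m·s⁻²
  B. s⁻²
  C. J·m⁻³ = N·m·m⁻³ = kg·m⁻¹·s⁻²
  D. [m·s⁻¹] · [kg·m⁻¹·s⁻¹] = kg·s⁻²  ← same
Only D. matches kg·s⁻².

D.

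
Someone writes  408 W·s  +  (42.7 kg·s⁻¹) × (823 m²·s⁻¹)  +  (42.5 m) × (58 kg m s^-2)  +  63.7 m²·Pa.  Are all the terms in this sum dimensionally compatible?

No

Work out the base dimensions of each:
  408 W·s:  W·s = J·s⁻¹·s = kg·m²·s⁻²
  (42.7 kg·s⁻¹) × (823 m²·s⁻¹):  [kg·s⁻¹] · [m²·s⁻¹] = kg·m²·s⁻²
  (42.5 m) × (58 kg m s^-2):  [m] · [kg·m·s⁻²] = kg·m²·s⁻²
  63.7 m²·Pa:  Pa·m² = N·m⁻²·m² = kg·m·s⁻²
The terms do not share a single dimension (kg·m²·s⁻² vs kg·m·s⁻²).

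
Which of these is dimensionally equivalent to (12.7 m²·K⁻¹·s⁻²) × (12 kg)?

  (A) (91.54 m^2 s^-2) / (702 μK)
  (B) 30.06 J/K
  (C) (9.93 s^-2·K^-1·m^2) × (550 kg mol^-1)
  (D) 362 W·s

Reference: [m²·s⁻²·K⁻¹] · [kg] = kg·m²·s⁻²·K⁻¹.
Each option:
  (A) [m²·s⁻²] / [K] = m²·s⁻²·K⁻¹
  (B) J·K⁻¹ = N·m·K⁻¹ = kg·m²·s⁻²·K⁻¹  ← same
  (C) [m²·s⁻²·K⁻¹] · [kg·mol⁻¹] = kg·m²·s⁻²·K⁻¹·mol⁻¹
  (D) W·s = J·s⁻¹·s = kg·m²·s⁻²
Only (B) matches kg·m²·s⁻²·K⁻¹.

(B)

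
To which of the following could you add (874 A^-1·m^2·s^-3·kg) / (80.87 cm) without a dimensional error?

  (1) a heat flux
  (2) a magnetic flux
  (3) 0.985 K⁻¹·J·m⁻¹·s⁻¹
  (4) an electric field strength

(4)

Reference: [kg·m²·s⁻³·A⁻¹] / [m] = kg·m·s⁻³·A⁻¹.
Each option:
  (1) [heat flux] = kg·s⁻³
  (2) [magnetic flux] = kg·m²·s⁻²·A⁻¹
  (3) J·s⁻¹·m⁻¹·K⁻¹ = N·m·s⁻¹·m⁻¹·K⁻¹ = kg·m·s⁻³·K⁻¹
  (4) [electric field strength] = kg·m·s⁻³·A⁻¹  ← same
Only (4) matches kg·m·s⁻³·A⁻¹.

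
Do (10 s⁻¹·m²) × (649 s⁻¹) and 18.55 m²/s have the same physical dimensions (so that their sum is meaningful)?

No

Expand each in SI base units:
  (10 s⁻¹·m²) × (649 s⁻¹):  [m²·s⁻¹] · [s⁻¹] = m²·s⁻²
  18.55 m²/s:  m²·s⁻¹
m²·s⁻² ≠ m²·s⁻¹, so they cannot be added.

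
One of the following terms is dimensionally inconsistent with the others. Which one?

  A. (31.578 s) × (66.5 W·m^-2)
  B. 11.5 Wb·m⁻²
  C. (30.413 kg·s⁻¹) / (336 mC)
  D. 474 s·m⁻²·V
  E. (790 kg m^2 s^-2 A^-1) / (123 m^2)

A.

Work out the base dimensions of each:
  A. [s] · [kg·s⁻³] = kg·s⁻²
  B. Wb·m⁻² = V·s·m⁻² = kg·s⁻²·A⁻¹
  C. [kg·s⁻¹] / [s·A] = kg·s⁻²·A⁻¹
  D. V·s·m⁻² = J·C⁻¹·s·m⁻² = kg·s⁻²·A⁻¹
  E. [kg·m²·s⁻²·A⁻¹] / [m²] = kg·s⁻²·A⁻¹
All reduce to kg·s⁻²·A⁻¹ except A., which is kg·s⁻².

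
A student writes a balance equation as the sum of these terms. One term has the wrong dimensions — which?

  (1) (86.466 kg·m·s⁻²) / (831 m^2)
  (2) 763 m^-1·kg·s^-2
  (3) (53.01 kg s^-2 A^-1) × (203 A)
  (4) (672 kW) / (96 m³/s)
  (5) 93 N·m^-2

In SI base units:
  (1) [kg·m·s⁻²] / [m²] = kg·m⁻¹·s⁻²
  (2) kg·m⁻¹·s⁻²
  (3) [kg·s⁻²·A⁻¹] · [A] = kg·s⁻²
  (4) [kg·m²·s⁻³] / [m³·s⁻¹] = kg·m⁻¹·s⁻²
  (5) N·m⁻² = kg·m·s⁻²·m⁻² = kg·m⁻¹·s⁻²
All reduce to kg·m⁻¹·s⁻² except (3), which is kg·s⁻².

(3)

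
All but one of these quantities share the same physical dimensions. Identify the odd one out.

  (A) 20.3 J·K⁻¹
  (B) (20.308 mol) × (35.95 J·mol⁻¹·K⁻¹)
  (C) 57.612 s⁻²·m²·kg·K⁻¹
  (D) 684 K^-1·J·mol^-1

Dimensions:
  (A) J·K⁻¹ = N·m·K⁻¹ = kg·m²·s⁻²·K⁻¹
  (B) [mol] · [kg·m²·s⁻²·K⁻¹·mol⁻¹] = kg·m²·s⁻²·K⁻¹
  (C) kg·m²·s⁻²·K⁻¹
  (D) J·mol⁻¹·K⁻¹ = N·m·mol⁻¹·K⁻¹ = kg·m²·s⁻²·K⁻¹·mol⁻¹
All reduce to kg·m²·s⁻²·K⁻¹ except (D), which is kg·m²·s⁻²·K⁻¹·mol⁻¹.

(D)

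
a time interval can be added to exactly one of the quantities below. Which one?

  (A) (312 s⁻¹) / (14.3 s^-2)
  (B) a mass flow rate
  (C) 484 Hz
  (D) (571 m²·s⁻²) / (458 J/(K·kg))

(A)

Reference: [time interval] = s.
Each option:
  (A) [s⁻¹] / [s⁻²] = s  ← same
  (B) [mass flow rate] = kg·s⁻¹
  (C) Hz = s⁻¹
  (D) [m²·s⁻²] / [m²·s⁻²·K⁻¹] = K
Only (A) matches s.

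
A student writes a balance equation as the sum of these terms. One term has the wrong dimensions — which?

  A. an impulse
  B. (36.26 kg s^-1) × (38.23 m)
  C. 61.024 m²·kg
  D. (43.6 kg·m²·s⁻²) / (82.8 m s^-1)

Dimensions:
  A. [impulse] = kg·m·s⁻¹
  B. [kg·s⁻¹] · [m] = kg·m·s⁻¹
  C. kg·m²
  D. [kg·m²·s⁻²] / [m·s⁻¹] = kg·m·s⁻¹
All reduce to kg·m·s⁻¹ except C., which is kg·m².

C.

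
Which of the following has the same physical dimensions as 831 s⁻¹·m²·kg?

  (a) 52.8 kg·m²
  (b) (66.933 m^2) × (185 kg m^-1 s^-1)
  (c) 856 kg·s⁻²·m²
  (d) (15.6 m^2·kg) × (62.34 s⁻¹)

(d)

Reference: kg·m²·s⁻¹.
Each option:
  (a) kg·m²
  (b) [m²] · [kg·m⁻¹·s⁻¹] = kg·m·s⁻¹
  (c) kg·m²·s⁻²
  (d) [kg·m²] · [s⁻¹] = kg·m²·s⁻¹  ← same
Only (d) matches kg·m²·s⁻¹.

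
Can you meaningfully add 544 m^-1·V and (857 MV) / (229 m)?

Yes

Reduce each to base SI dimensions:
  544 m^-1·V:  V·m⁻¹ = J·C⁻¹·m⁻¹ = kg·m·s⁻³·A⁻¹
  (857 MV) / (229 m):  [kg·m²·s⁻³·A⁻¹] / [m] = kg·m·s⁻³·A⁻¹
Both are kg·m·s⁻³·A⁻¹, so they have the same dimensions and can be added.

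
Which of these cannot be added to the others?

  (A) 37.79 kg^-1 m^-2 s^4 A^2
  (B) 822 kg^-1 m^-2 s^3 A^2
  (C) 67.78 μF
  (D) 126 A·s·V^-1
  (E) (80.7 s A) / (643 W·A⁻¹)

Dimensions:
  (A) kg⁻¹·m⁻²·s⁴·A²
  (B) kg⁻¹·m⁻²·s³·A²
  (C) F = C·V⁻¹ = kg⁻¹·m⁻²·s⁴·A²
  (D) A·s·V⁻¹ = A·s·(J·C⁻¹)⁻¹ = kg⁻¹·m⁻²·s⁴·A²
  (E) [s·A] / [kg·m²·s⁻³·A⁻¹] = kg⁻¹·m⁻²·s⁴·A²
All reduce to kg⁻¹·m⁻²·s⁴·A² except (B), which is kg⁻¹·m⁻²·s³·A².

(B)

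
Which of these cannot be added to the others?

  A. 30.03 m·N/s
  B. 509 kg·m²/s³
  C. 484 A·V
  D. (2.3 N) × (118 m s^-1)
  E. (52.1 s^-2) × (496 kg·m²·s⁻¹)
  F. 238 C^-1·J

F.

Dimensions:
  A. N·m·s⁻¹ = kg·m·s⁻²·m·s⁻¹ = kg·m²·s⁻³
  B. kg·m²·s⁻³
  C. V·A = J·C⁻¹·A = kg·m²·s⁻³
  D. [kg·m·s⁻²] · [m·s⁻¹] = kg·m²·s⁻³
  E. [s⁻²] · [kg·m²·s⁻¹] = kg·m²·s⁻³
  F. J·C⁻¹ = N·m·(s·A)⁻¹ = kg·m²·s⁻³·A⁻¹
All reduce to kg·m²·s⁻³ except F., which is kg·m²·s⁻³·A⁻¹.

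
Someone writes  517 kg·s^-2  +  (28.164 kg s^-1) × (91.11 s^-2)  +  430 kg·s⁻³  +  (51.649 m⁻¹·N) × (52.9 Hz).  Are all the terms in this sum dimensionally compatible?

No

Expand each in SI base units:
  517 kg·s^-2:  kg·s⁻²
  (28.164 kg s^-1) × (91.11 s^-2):  [kg·s⁻¹] · [s⁻²] = kg·s⁻³
  430 kg·s⁻³:  kg·s⁻³
  (51.649 m⁻¹·N) × (52.9 Hz):  [kg·s⁻²] · [s⁻¹] = kg·s⁻³
The terms do not share a single dimension (kg·s⁻² vs kg·s⁻³).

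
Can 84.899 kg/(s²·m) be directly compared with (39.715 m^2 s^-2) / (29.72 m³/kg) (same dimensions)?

Expand each in SI base units:
  84.899 kg/(s²·m):  kg·m⁻¹·s⁻²
  (39.715 m^2 s^-2) / (29.72 m³/kg):  [m²·s⁻²] / [kg⁻¹·m³] = kg·m⁻¹·s⁻²
Both are kg·m⁻¹·s⁻², so they have the same dimensions and can be added.

Yes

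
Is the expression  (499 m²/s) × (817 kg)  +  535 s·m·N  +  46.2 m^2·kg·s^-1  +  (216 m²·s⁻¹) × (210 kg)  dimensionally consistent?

Reduce each to base SI dimensions:
  (499 m²/s) × (817 kg):  [m²·s⁻¹] · [kg] = kg·m²·s⁻¹
  535 s·m·N:  N·m·s = kg·m·s⁻²·m·s = kg·m²·s⁻¹
  46.2 m^2·kg·s^-1:  kg·m²·s⁻¹
  (216 m²·s⁻¹) × (210 kg):  [m²·s⁻¹] · [kg] = kg·m²·s⁻¹
Every term reduces to kg·m²·s⁻¹.

Yes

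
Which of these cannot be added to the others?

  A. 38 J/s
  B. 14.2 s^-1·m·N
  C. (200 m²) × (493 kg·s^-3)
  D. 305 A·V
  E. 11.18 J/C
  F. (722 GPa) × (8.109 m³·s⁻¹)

In SI base units:
  A. J·s⁻¹ = N·m·s⁻¹ = kg·m²·s⁻³
  B. N·m·s⁻¹ = kg·m·s⁻²·m·s⁻¹ = kg·m²·s⁻³
  C. [m²] · [kg·s⁻³] = kg·m²·s⁻³
  D. V·A = J·C⁻¹·A = kg·m²·s⁻³
  E. J·C⁻¹ = N·m·(s·A)⁻¹ = kg·m²·s⁻³·A⁻¹
  F. [kg·m⁻¹·s⁻²] · [m³·s⁻¹] = kg·m²·s⁻³
All reduce to kg·m²·s⁻³ except E., which is kg·m²·s⁻³·A⁻¹.

E.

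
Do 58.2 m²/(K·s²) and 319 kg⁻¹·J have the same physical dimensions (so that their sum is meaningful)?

No

Dimensions:
  58.2 m²/(K·s²):  m²·s⁻²·K⁻¹
  319 kg⁻¹·J:  J·kg⁻¹ = N·m·kg⁻¹ = m²·s⁻²
m²·s⁻²·K⁻¹ ≠ m²·s⁻², so they cannot be added.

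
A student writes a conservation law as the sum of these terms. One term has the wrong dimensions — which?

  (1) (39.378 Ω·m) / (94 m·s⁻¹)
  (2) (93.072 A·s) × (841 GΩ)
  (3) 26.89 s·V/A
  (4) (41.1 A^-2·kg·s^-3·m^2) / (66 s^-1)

(2)

Reduce each to base SI dimensions:
  (1) [kg·m³·s⁻³·A⁻²] / [m·s⁻¹] = kg·m²·s⁻²·A⁻²
  (2) [s·A] · [kg·m²·s⁻³·A⁻²] = kg·m²·s⁻²·A⁻¹
  (3) V·s·A⁻¹ = J·C⁻¹·s·A⁻¹ = kg·m²·s⁻²·A⁻²
  (4) [kg·m²·s⁻³·A⁻²] / [s⁻¹] = kg·m²·s⁻²·A⁻²
All reduce to kg·m²·s⁻²·A⁻² except (2), which is kg·m²·s⁻²·A⁻¹.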